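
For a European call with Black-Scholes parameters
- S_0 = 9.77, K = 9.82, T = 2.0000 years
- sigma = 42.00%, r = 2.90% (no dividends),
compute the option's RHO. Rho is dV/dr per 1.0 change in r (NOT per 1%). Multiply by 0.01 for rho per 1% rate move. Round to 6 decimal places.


d1 = 0.3860387915; d2 = -0.2079309047
phi(d1) = 0.3702964020; exp(-qT) = 1.0000000000; exp(-rT) = 0.9436499474
N(d2) = 0.4176414590
Rho = K*T*exp(-rT)*N(d2) = 9.8200 * 2.0000 * 0.9436499474 * 0.4176414590 = 7.740268

Answer: Rho = 7.740268


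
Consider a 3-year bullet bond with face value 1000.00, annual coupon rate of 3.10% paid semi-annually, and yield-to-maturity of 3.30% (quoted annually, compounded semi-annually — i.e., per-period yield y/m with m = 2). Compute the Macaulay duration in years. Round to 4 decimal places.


Coupon per period c = face * coupon_rate / m = 15.500000
Periods per year m = 2; per-period yield y/m = 0.016500
Number of cashflows N = 6
Cashflows (t years, CF_t, discount factor 1/(1+y/m)^(m*t), PV):
  t = 0.5000: CF_t = 15.500000, DF = 0.983768, PV = 15.248401
  t = 1.0000: CF_t = 15.500000, DF = 0.967799, PV = 15.000887
  t = 1.5000: CF_t = 15.500000, DF = 0.952090, PV = 14.757390
  t = 2.0000: CF_t = 15.500000, DF = 0.936635, PV = 14.517845
  t = 2.5000: CF_t = 15.500000, DF = 0.921432, PV = 14.282189
  t = 3.0000: CF_t = 1015.500000, DF = 0.906475, PV = 920.525089
Price P = sum_t PV_t = 994.331802
Macaulay numerator sum_t t * PV_t:
  t * PV_t at t = 0.5000: 7.624201
  t * PV_t at t = 1.0000: 15.000887
  t * PV_t at t = 1.5000: 22.136085
  t * PV_t at t = 2.0000: 29.035691
  t * PV_t at t = 2.5000: 35.705473
  t * PV_t at t = 3.0000: 2761.575268
Macaulay duration D = (sum_t t * PV_t) / P = 2871.077604 / 994.331802 = 2.887444

Answer: Macaulay duration = 2.8874 years


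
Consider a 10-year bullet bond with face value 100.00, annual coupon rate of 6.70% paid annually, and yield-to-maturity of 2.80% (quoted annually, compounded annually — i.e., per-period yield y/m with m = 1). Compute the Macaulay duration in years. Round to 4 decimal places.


Coupon per period c = face * coupon_rate / m = 6.700000
Periods per year m = 1; per-period yield y/m = 0.028000
Number of cashflows N = 10
Cashflows (t years, CF_t, discount factor 1/(1+y/m)^(m*t), PV):
  t = 1.0000: CF_t = 6.700000, DF = 0.972763, PV = 6.517510
  t = 2.0000: CF_t = 6.700000, DF = 0.946267, PV = 6.339990
  t = 3.0000: CF_t = 6.700000, DF = 0.920493, PV = 6.167305
  t = 4.0000: CF_t = 6.700000, DF = 0.895422, PV = 5.999324
  t = 5.0000: CF_t = 6.700000, DF = 0.871033, PV = 5.835919
  t = 6.0000: CF_t = 6.700000, DF = 0.847308, PV = 5.676964
  t = 7.0000: CF_t = 6.700000, DF = 0.824230, PV = 5.522338
  t = 8.0000: CF_t = 6.700000, DF = 0.801780, PV = 5.371924
  t = 9.0000: CF_t = 6.700000, DF = 0.779941, PV = 5.225607
  t = 10.0000: CF_t = 106.700000, DF = 0.758698, PV = 80.953061
Price P = sum_t PV_t = 133.609942
Macaulay numerator sum_t t * PV_t:
  t * PV_t at t = 1.0000: 6.517510
  t * PV_t at t = 2.0000: 12.679980
  t * PV_t at t = 3.0000: 18.501916
  t * PV_t at t = 4.0000: 23.997297
  t * PV_t at t = 5.0000: 29.179593
  t * PV_t at t = 6.0000: 34.061782
  t * PV_t at t = 7.0000: 38.656367
  t * PV_t at t = 8.0000: 42.975395
  t * PV_t at t = 9.0000: 47.030466
  t * PV_t at t = 10.0000: 809.530606
Macaulay duration D = (sum_t t * PV_t) / P = 1063.130913 / 133.609942 = 7.956975

Answer: Macaulay duration = 7.9570 years


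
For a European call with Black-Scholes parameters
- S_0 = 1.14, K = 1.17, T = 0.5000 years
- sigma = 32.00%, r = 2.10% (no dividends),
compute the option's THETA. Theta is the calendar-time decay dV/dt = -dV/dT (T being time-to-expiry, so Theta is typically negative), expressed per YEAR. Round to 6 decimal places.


Answer: Theta = -0.113211

Derivation:
d1 = 0.0447444514; d2 = -0.1815297186
phi(d1) = 0.3985431258; exp(-qT) = 1.0000000000; exp(-rT) = 0.9895549326
Theta = -S*exp(-qT)*phi(d1)*sigma/(2*sqrt(T)) - r*K*exp(-rT)*N(d2) + q*S*exp(-qT)*N(d1)
N(d1) = 0.5178444990; N(d2) = 0.4279759043; sqrt(T) = 0.7071067812
Term 1 = -1.1400 * 1.0000000000 * 0.3985431258 * 0.3200 / (2 * 0.7071067812) = -0.1028052171
Term 2 = -0.0210 * 1.1700 * 0.9895549326 * 0.4279759043 = -0.0104055342
Term 3 = 0 (no dividend yield, q = 0)
Theta = -0.1028052171 + (-0.0104055342) + (0.0000000000) = -0.113211


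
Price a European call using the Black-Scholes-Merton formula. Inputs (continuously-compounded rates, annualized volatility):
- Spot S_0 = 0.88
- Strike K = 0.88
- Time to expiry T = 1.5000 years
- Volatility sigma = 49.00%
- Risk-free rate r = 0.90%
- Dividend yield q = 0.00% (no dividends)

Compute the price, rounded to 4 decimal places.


Answer: Price = 0.2121

Derivation:
d1 = (ln(S/K) + (r - q + 0.5*sigma^2) * T) / (sigma * sqrt(T)) = 0.32255781
d2 = d1 - sigma * sqrt(T) = -0.27756718
exp(-rT) = 0.98659072; exp(-qT) = 1.00000000
C = S_0 * exp(-qT) * N(d1) - K * exp(-rT) * N(d2)
N(d1) = 0.62648492; N(d2) = 0.39067231
C = 0.8800 * 1.00000000 * 0.62648492 - 0.8800 * 0.98659072 * 0.39067231 = 0.2121


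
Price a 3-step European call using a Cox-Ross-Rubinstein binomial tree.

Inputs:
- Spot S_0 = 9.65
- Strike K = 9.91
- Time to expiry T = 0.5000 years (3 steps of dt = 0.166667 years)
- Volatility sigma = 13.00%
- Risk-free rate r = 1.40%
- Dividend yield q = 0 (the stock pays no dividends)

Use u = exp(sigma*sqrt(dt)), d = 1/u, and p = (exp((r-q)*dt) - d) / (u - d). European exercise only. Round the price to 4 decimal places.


Answer: Price = V(0,0) = 0.2845

Derivation:
dt = T/N = 0.166667
u = exp(sigma*sqrt(dt)) = 1.054506; d = 1/u = 0.948311
p = (exp((r-q)*dt) - d) / (u - d) = 0.508733
Discount per step: exp(-r*dt) = 0.997669
Stock lattice S(k, i) with i counting down-moves:
  k=0: S(0,0) = 9.6500
  k=1: S(1,0) = 10.1760; S(1,1) = 9.1512
  k=2: S(2,0) = 10.7306; S(2,1) = 9.6500; S(2,2) = 8.6782
  k=3: S(3,0) = 11.3155; S(3,1) = 10.1760; S(3,2) = 9.1512; S(3,3) = 8.2296
Terminal payoffs V(N, i) = max(S_T - K, 0):
  V(3,0) = 1.405514; V(3,1) = 0.265982; V(3,2) = 0.000000; V(3,3) = 0.000000
Backward induction: V(k, i) = exp(-r*dt) * [p * V(k+1, i) + (1-p) * V(k+1, i+1)].
  V(2,0) = exp(-r*dt) * [p*1.405514 + (1-p)*0.265982] = 0.843729
  V(2,1) = exp(-r*dt) * [p*0.265982 + (1-p)*0.000000] = 0.134998
  V(2,2) = exp(-r*dt) * [p*0.000000 + (1-p)*0.000000] = 0.000000
  V(1,0) = exp(-r*dt) * [p*0.843729 + (1-p)*0.134998] = 0.494398
  V(1,1) = exp(-r*dt) * [p*0.134998 + (1-p)*0.000000] = 0.068518
  V(0,0) = exp(-r*dt) * [p*0.494398 + (1-p)*0.068518] = 0.284512


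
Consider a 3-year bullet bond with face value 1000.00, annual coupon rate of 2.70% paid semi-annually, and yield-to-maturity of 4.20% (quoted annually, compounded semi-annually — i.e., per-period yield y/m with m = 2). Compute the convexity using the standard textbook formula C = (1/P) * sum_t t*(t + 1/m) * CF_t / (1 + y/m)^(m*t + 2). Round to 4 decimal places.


Answer: Convexity = 9.6232

Derivation:
Coupon per period c = face * coupon_rate / m = 13.500000
Periods per year m = 2; per-period yield y/m = 0.021000
Number of cashflows N = 6
Cashflows (t years, CF_t, discount factor 1/(1+y/m)^(m*t), PV):
  t = 0.5000: CF_t = 13.500000, DF = 0.979432, PV = 13.222331
  t = 1.0000: CF_t = 13.500000, DF = 0.959287, PV = 12.950373
  t = 1.5000: CF_t = 13.500000, DF = 0.939556, PV = 12.684009
  t = 2.0000: CF_t = 13.500000, DF = 0.920231, PV = 12.423123
  t = 2.5000: CF_t = 13.500000, DF = 0.901304, PV = 12.167604
  t = 3.0000: CF_t = 1013.500000, DF = 0.882766, PV = 894.683237
Price P = sum_t PV_t = 958.130678
Convexity numerator sum_t t*(t + 1/m) * CF_t / (1+y/m)^(m*t + 2):
  t = 0.5000: term = 6.342005
  t = 1.0000: term = 18.634685
  t = 1.5000: term = 36.502811
  t = 2.0000: term = 59.586698
  t = 2.5000: term = 87.541672
  t = 3.0000: term = 9011.708088
Convexity = (1/P) * sum = 9220.315959 / 958.130678 = 9.623234


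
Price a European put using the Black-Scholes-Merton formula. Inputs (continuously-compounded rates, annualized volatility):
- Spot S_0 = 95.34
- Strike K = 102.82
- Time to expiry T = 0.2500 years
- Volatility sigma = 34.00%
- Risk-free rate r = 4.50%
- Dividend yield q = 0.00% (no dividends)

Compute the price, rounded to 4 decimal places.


Answer: Price = 10.3075

Derivation:
d1 = (ln(S/K) + (r - q + 0.5*sigma^2) * T) / (sigma * sqrt(T)) = -0.29312022
d2 = d1 - sigma * sqrt(T) = -0.46312022
exp(-rT) = 0.98881304; exp(-qT) = 1.00000000
P = K * exp(-rT) * N(-d2) - S_0 * exp(-qT) * N(-d1)
N(-d1) = 0.61528487; N(-d2) = 0.67836090
P = 102.8200 * 0.98881304 * 0.67836090 - 95.3400 * 1.00000000 * 0.61528487 = 10.3075


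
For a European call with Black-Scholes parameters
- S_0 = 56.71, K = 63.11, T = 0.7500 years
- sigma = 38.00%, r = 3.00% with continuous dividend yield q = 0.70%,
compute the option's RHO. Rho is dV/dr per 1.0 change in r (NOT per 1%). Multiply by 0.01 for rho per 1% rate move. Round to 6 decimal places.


Answer: Rho = 15.320220

Derivation:
d1 = -0.1079604697; d2 = -0.4370501232
phi(d1) = 0.3966241133; exp(-qT) = 0.9947637572; exp(-rT) = 0.9777512372
N(d2) = 0.3310374990
Rho = K*T*exp(-rT)*N(d2) = 63.1100 * 0.7500 * 0.9777512372 * 0.3310374990 = 15.320220


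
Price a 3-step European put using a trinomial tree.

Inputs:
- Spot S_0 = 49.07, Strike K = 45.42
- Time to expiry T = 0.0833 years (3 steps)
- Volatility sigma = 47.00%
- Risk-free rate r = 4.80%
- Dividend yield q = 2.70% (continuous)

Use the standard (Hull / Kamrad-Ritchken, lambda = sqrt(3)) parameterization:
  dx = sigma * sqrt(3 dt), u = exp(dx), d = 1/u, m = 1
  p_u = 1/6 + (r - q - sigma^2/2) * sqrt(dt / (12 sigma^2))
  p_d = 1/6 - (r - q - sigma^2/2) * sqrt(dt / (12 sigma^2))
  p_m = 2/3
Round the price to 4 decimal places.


Answer: Price = V(0,0) = 1.2009

Derivation:
dt = T/N = 0.027767; dx = sigma*sqrt(3*dt) = 0.135650
u = exp(dx) = 1.145281; d = 1/u = 0.873148
p_u = 0.157512, p_m = 0.666667, p_d = 0.175822
Discount per step: exp(-r*dt) = 0.998668
Stock lattice S(k, j) with j the centered position index:
  k=0: S(0,+0) = 49.0700
  k=1: S(1,-1) = 42.8454; S(1,+0) = 49.0700; S(1,+1) = 56.1989
  k=2: S(2,-2) = 37.4104; S(2,-1) = 42.8454; S(2,+0) = 49.0700; S(2,+1) = 56.1989; S(2,+2) = 64.3636
  k=3: S(3,-3) = 32.6648; S(3,-2) = 37.4104; S(3,-1) = 42.8454; S(3,+0) = 49.0700; S(3,+1) = 56.1989; S(3,+2) = 64.3636; S(3,+3) = 73.7144
Terminal payoffs V(N, j) = max(K - S_T, 0):
  V(3,-3) = 12.755224; V(3,-2) = 8.009646; V(3,-1) = 2.574626; V(3,+0) = 0.000000; V(3,+1) = 0.000000; V(3,+2) = 0.000000; V(3,+3) = 0.000000
Backward induction: V(k, j) = exp(-r*dt) * [p_u * V(k+1, j+1) + p_m * V(k+1, j) + p_d * V(k+1, j-1)]
  V(2,-2) = exp(-r*dt) * [p_u*2.574626 + p_m*8.009646 + p_d*12.755224] = 7.977302
  V(2,-1) = exp(-r*dt) * [p_u*0.000000 + p_m*2.574626 + p_d*8.009646] = 3.120524
  V(2,+0) = exp(-r*dt) * [p_u*0.000000 + p_m*0.000000 + p_d*2.574626] = 0.452072
  V(2,+1) = exp(-r*dt) * [p_u*0.000000 + p_m*0.000000 + p_d*0.000000] = 0.000000
  V(2,+2) = exp(-r*dt) * [p_u*0.000000 + p_m*0.000000 + p_d*0.000000] = 0.000000
  V(1,-1) = exp(-r*dt) * [p_u*0.452072 + p_m*3.120524 + p_d*7.977302] = 3.549404
  V(1,+0) = exp(-r*dt) * [p_u*0.000000 + p_m*0.452072 + p_d*3.120524] = 0.848905
  V(1,+1) = exp(-r*dt) * [p_u*0.000000 + p_m*0.000000 + p_d*0.452072] = 0.079378
  V(0,+0) = exp(-r*dt) * [p_u*0.079378 + p_m*0.848905 + p_d*3.549404] = 1.200900


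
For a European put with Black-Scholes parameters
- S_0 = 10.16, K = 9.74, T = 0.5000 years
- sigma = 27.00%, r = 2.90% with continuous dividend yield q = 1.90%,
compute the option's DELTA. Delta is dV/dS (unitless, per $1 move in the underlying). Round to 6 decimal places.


d1 = 0.3427756402; d2 = 0.1518568093
phi(d1) = 0.3761805356; exp(-qT) = 0.9905449824; exp(-rT) = 0.9856046187
N(-d1) = 0.3658836266
Delta = -exp(-qT) * N(-d1) = -0.9905449824 * 0.3658836266 = -0.362424

Answer: Delta = -0.362424


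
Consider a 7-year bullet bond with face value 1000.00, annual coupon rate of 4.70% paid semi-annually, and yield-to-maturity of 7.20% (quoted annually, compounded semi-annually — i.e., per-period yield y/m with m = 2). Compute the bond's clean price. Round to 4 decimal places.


Answer: Price = 864.4047

Derivation:
Coupon per period c = face * coupon_rate / m = 23.500000
Periods per year m = 2; per-period yield y/m = 0.036000
Number of cashflows N = 14
Cashflows (t years, CF_t, discount factor 1/(1+y/m)^(m*t), PV):
  t = 0.5000: CF_t = 23.500000, DF = 0.965251, PV = 22.683398
  t = 1.0000: CF_t = 23.500000, DF = 0.931709, PV = 21.895172
  t = 1.5000: CF_t = 23.500000, DF = 0.899333, PV = 21.134335
  t = 2.0000: CF_t = 23.500000, DF = 0.868082, PV = 20.399938
  t = 2.5000: CF_t = 23.500000, DF = 0.837917, PV = 19.691060
  t = 3.0000: CF_t = 23.500000, DF = 0.808801, PV = 19.006814
  t = 3.5000: CF_t = 23.500000, DF = 0.780696, PV = 18.346346
  t = 4.0000: CF_t = 23.500000, DF = 0.753567, PV = 17.708828
  t = 4.5000: CF_t = 23.500000, DF = 0.727381, PV = 17.093463
  t = 5.0000: CF_t = 23.500000, DF = 0.702106, PV = 16.499482
  t = 5.5000: CF_t = 23.500000, DF = 0.677708, PV = 15.926141
  t = 6.0000: CF_t = 23.500000, DF = 0.654158, PV = 15.372723
  t = 6.5000: CF_t = 23.500000, DF = 0.631427, PV = 14.838536
  t = 7.0000: CF_t = 1023.500000, DF = 0.609486, PV = 623.808476
Price P = sum_t PV_t = 864.404710


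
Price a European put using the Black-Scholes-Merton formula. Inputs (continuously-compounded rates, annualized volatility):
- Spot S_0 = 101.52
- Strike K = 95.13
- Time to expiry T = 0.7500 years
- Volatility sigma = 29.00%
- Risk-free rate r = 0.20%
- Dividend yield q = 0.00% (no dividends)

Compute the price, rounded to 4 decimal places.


d1 = (ln(S/K) + (r - q + 0.5*sigma^2) * T) / (sigma * sqrt(T)) = 0.39040404
d2 = d1 - sigma * sqrt(T) = 0.13925667
exp(-rT) = 0.99850112; exp(-qT) = 1.00000000
P = K * exp(-rT) * N(-d2) - S_0 * exp(-qT) * N(-d1)
N(-d1) = 0.34811890; N(-d2) = 0.44462366
P = 95.1300 * 0.99850112 * 0.44462366 - 101.5200 * 1.00000000 * 0.34811890 = 6.8926

Answer: Price = 6.8926


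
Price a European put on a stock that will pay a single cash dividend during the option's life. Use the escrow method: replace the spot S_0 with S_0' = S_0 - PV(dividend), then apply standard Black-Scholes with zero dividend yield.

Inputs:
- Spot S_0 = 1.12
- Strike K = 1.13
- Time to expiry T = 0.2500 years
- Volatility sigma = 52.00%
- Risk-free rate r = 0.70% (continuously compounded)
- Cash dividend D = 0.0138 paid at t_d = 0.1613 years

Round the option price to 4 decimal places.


Answer: Price = 0.1268

Derivation:
PV(D) = D * exp(-r * t_d) = 0.0138 * 0.99887154 = 0.01378443
S_0' = S_0 - PV(D) = 1.1200 - 0.01378443 = 1.10621557
d1 = (ln(S_0'/K) + (r + sigma^2/2)*T) / (sigma*sqrt(T)) = 0.05491217
d2 = d1 - sigma*sqrt(T) = -0.20508783
exp(-rT) = 0.99825153
N(-d1) = 0.47810422; N(-d2) = 0.58124825
P = K * exp(-rT) * N(-d2) - S_0' * N(-d1) = 1.1300 * 0.99825153 * 0.58124825 - 1.10621557 * 0.47810422 = 0.1268


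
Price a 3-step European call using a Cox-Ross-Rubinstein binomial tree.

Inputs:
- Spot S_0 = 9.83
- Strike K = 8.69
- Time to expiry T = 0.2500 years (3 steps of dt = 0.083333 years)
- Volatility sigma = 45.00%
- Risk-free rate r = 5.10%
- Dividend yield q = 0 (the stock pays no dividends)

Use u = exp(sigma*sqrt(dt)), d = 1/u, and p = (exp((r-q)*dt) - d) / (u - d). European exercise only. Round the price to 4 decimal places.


dt = T/N = 0.083333
u = exp(sigma*sqrt(dt)) = 1.138719; d = 1/u = 0.878180
p = (exp((r-q)*dt) - d) / (u - d) = 0.483917
Discount per step: exp(-r*dt) = 0.995759
Stock lattice S(k, i) with i counting down-moves:
  k=0: S(0,0) = 9.8300
  k=1: S(1,0) = 11.1936; S(1,1) = 8.6325
  k=2: S(2,0) = 12.7464; S(2,1) = 9.8300; S(2,2) = 7.5809
  k=3: S(3,0) = 14.5145; S(3,1) = 11.1936; S(3,2) = 8.6325; S(3,3) = 6.6574
Terminal payoffs V(N, i) = max(S_T - K, 0):
  V(3,0) = 5.824532; V(3,1) = 2.503606; V(3,2) = 0.000000; V(3,3) = 0.000000
Backward induction: V(k, i) = exp(-r*dt) * [p * V(k+1, i) + (1-p) * V(k+1, i+1)].
  V(2,0) = exp(-r*dt) * [p*5.824532 + (1-p)*2.503606] = 4.093225
  V(2,1) = exp(-r*dt) * [p*2.503606 + (1-p)*0.000000] = 1.206399
  V(2,2) = exp(-r*dt) * [p*0.000000 + (1-p)*0.000000] = 0.000000
  V(1,0) = exp(-r*dt) * [p*4.093225 + (1-p)*1.206399] = 2.592341
  V(1,1) = exp(-r*dt) * [p*1.206399 + (1-p)*0.000000] = 0.581321
  V(0,0) = exp(-r*dt) * [p*2.592341 + (1-p)*0.581321] = 1.547894

Answer: Price = V(0,0) = 1.5479


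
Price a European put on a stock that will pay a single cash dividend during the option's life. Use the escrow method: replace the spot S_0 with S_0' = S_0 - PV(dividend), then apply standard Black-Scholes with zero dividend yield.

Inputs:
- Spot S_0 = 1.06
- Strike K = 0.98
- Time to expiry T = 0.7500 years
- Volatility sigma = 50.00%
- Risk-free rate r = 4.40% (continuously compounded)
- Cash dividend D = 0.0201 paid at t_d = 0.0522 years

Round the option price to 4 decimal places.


PV(D) = D * exp(-r * t_d) = 0.0201 * 0.99770584 = 0.02005389
S_0' = S_0 - PV(D) = 1.0600 - 0.02005389 = 1.03994611
d1 = (ln(S_0'/K) + (r + sigma^2/2)*T) / (sigma*sqrt(T)) = 0.42982943
d2 = d1 - sigma*sqrt(T) = -0.00318327
exp(-rT) = 0.96753856
N(-d1) = 0.33365986; N(-d2) = 0.50126994
P = K * exp(-rT) * N(-d2) - S_0' * N(-d1) = 0.9800 * 0.96753856 * 0.50126994 - 1.03994611 * 0.33365986 = 0.1283

Answer: Price = 0.1283


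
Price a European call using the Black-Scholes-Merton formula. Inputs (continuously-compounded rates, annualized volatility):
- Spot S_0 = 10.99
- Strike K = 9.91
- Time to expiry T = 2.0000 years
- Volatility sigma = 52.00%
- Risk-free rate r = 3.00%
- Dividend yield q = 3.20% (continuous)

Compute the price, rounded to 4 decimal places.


d1 = (ln(S/K) + (r - q + 0.5*sigma^2) * T) / (sigma * sqrt(T)) = 0.50291803
d2 = d1 - sigma * sqrt(T) = -0.23247302
exp(-rT) = 0.94176453; exp(-qT) = 0.93800500
C = S_0 * exp(-qT) * N(d1) - K * exp(-rT) * N(d2)
N(d1) = 0.69248905; N(d2) = 0.40808532
C = 10.9900 * 0.93800500 * 0.69248905 - 9.9100 * 0.94176453 * 0.40808532 = 3.3300

Answer: Price = 3.3300


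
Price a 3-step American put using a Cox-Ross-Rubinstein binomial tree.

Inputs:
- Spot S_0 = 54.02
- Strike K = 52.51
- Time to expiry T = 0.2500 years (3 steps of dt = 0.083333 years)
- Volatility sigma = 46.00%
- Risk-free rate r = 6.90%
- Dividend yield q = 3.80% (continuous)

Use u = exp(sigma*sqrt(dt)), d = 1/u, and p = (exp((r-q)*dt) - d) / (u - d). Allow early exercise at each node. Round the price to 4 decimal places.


Answer: Price = V(0,0) = 4.3403

Derivation:
dt = T/N = 0.083333
u = exp(sigma*sqrt(dt)) = 1.142011; d = 1/u = 0.875648
p = (exp((r-q)*dt) - d) / (u - d) = 0.476562
Discount per step: exp(-r*dt) = 0.994266
Stock lattice S(k, i) with i counting down-moves:
  k=0: S(0,0) = 54.0200
  k=1: S(1,0) = 61.6914; S(1,1) = 47.3025
  k=2: S(2,0) = 70.4523; S(2,1) = 54.0200; S(2,2) = 41.4204
  k=3: S(3,0) = 80.4573; S(3,1) = 61.6914; S(3,2) = 47.3025; S(3,3) = 36.2697
Terminal payoffs V(N, i) = max(K - S_T, 0):
  V(3,0) = 0.000000; V(3,1) = 0.000000; V(3,2) = 5.207470; V(3,3) = 16.240301
Backward induction: V(k, i) = exp(-r*dt) * [p * V(k+1, i) + (1-p) * V(k+1, i+1)]; then take max(V_cont, immediate exercise) for American.
  V(2,0) = exp(-r*dt) * [p*0.000000 + (1-p)*0.000000] = 0.000000; exercise = 0.000000; V(2,0) = max -> 0.000000
  V(2,1) = exp(-r*dt) * [p*0.000000 + (1-p)*5.207470] = 2.710158; exercise = 0.000000; V(2,1) = max -> 2.710158
  V(2,2) = exp(-r*dt) * [p*5.207470 + (1-p)*16.240301] = 10.919503; exercise = 11.089612; V(2,2) = max -> 11.089612
  V(1,0) = exp(-r*dt) * [p*0.000000 + (1-p)*2.710158] = 1.410466; exercise = 0.000000; V(1,0) = max -> 1.410466
  V(1,1) = exp(-r*dt) * [p*2.710158 + (1-p)*11.089612] = 7.055595; exercise = 5.207470; V(1,1) = max -> 7.055595
  V(0,0) = exp(-r*dt) * [p*1.410466 + (1-p)*7.055595] = 4.340311; exercise = 0.000000; V(0,0) = max -> 4.340311


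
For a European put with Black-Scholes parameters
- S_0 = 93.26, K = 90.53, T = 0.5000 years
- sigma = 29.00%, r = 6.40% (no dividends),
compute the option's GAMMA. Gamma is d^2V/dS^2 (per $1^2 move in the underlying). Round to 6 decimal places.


d1 = 0.4034653951; d2 = 0.1984044286
phi(d1) = 0.3677578051; exp(-qT) = 1.0000000000; exp(-rT) = 0.9685065821
Gamma = exp(-qT) * phi(d1) / (S * sigma * sqrt(T)) = 1.0000000000 * 0.3677578051 / (93.2600 * 0.2900 * 0.7071067812) = 0.019230

Answer: Gamma = 0.019230


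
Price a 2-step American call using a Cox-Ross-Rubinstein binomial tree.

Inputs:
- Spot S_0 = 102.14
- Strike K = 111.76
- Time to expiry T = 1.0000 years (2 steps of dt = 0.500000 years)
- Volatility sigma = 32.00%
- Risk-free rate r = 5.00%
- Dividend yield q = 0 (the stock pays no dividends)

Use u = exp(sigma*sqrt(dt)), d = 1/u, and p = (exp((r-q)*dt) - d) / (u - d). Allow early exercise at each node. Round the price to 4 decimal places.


Answer: Price = V(0,0) = 11.5735

Derivation:
dt = T/N = 0.500000
u = exp(sigma*sqrt(dt)) = 1.253919; d = 1/u = 0.797499
p = (exp((r-q)*dt) - d) / (u - d) = 0.499136
Discount per step: exp(-r*dt) = 0.975310
Stock lattice S(k, i) with i counting down-moves:
  k=0: S(0,0) = 102.1400
  k=1: S(1,0) = 128.0753; S(1,1) = 81.4566
  k=2: S(2,0) = 160.5961; S(2,1) = 102.1400; S(2,2) = 64.9616
Terminal payoffs V(N, i) = max(S_T - K, 0):
  V(2,0) = 48.836139; V(2,1) = 0.000000; V(2,2) = 0.000000
Backward induction: V(k, i) = exp(-r*dt) * [p * V(k+1, i) + (1-p) * V(k+1, i+1)]; then take max(V_cont, immediate exercise) for American.
  V(1,0) = exp(-r*dt) * [p*48.836139 + (1-p)*0.000000] = 23.774038; exercise = 16.315328; V(1,0) = max -> 23.774038
  V(1,1) = exp(-r*dt) * [p*0.000000 + (1-p)*0.000000] = 0.000000; exercise = 0.000000; V(1,1) = max -> 0.000000
  V(0,0) = exp(-r*dt) * [p*23.774038 + (1-p)*0.000000] = 11.573497; exercise = 0.000000; V(0,0) = max -> 11.573497


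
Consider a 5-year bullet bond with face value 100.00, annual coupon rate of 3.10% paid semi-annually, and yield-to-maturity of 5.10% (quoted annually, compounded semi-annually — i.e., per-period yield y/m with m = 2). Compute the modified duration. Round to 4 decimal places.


Coupon per period c = face * coupon_rate / m = 1.550000
Periods per year m = 2; per-period yield y/m = 0.025500
Number of cashflows N = 10
Cashflows (t years, CF_t, discount factor 1/(1+y/m)^(m*t), PV):
  t = 0.5000: CF_t = 1.550000, DF = 0.975134, PV = 1.511458
  t = 1.0000: CF_t = 1.550000, DF = 0.950886, PV = 1.473874
  t = 1.5000: CF_t = 1.550000, DF = 0.927242, PV = 1.437225
  t = 2.0000: CF_t = 1.550000, DF = 0.904185, PV = 1.401487
  t = 2.5000: CF_t = 1.550000, DF = 0.881702, PV = 1.366638
  t = 3.0000: CF_t = 1.550000, DF = 0.859777, PV = 1.332655
  t = 3.5000: CF_t = 1.550000, DF = 0.838398, PV = 1.299517
  t = 4.0000: CF_t = 1.550000, DF = 0.817551, PV = 1.267204
  t = 4.5000: CF_t = 1.550000, DF = 0.797222, PV = 1.235693
  t = 5.0000: CF_t = 101.550000, DF = 0.777398, PV = 78.944755
Price P = sum_t PV_t = 91.270505
First compute Macaulay numerator sum_t t * PV_t:
  t * PV_t at t = 0.5000: 0.755729
  t * PV_t at t = 1.0000: 1.473874
  t * PV_t at t = 1.5000: 2.155837
  t * PV_t at t = 2.0000: 2.802974
  t * PV_t at t = 2.5000: 3.416594
  t * PV_t at t = 3.0000: 3.997965
  t * PV_t at t = 3.5000: 4.548310
  t * PV_t at t = 4.0000: 5.068814
  t * PV_t at t = 4.5000: 5.560620
  t * PV_t at t = 5.0000: 394.723774
Macaulay duration D = 424.504492 / 91.270505 = 4.651059
Modified duration = D / (1 + y/m) = 4.651059 / (1 + 0.025500) = 4.535406

Answer: Modified duration = 4.5354


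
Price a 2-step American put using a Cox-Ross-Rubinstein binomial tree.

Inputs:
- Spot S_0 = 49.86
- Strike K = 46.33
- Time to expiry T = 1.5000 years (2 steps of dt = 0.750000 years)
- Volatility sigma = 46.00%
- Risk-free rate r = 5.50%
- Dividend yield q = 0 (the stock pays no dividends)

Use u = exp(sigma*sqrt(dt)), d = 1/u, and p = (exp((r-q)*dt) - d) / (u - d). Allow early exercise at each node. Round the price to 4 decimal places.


Answer: Price = V(0,0) = 6.7444

Derivation:
dt = T/N = 0.750000
u = exp(sigma*sqrt(dt)) = 1.489398; d = 1/u = 0.671412
p = (exp((r-q)*dt) - d) / (u - d) = 0.453187
Discount per step: exp(-r*dt) = 0.959589
Stock lattice S(k, i) with i counting down-moves:
  k=0: S(0,0) = 49.8600
  k=1: S(1,0) = 74.2614; S(1,1) = 33.4766
  k=2: S(2,0) = 110.6047; S(2,1) = 49.8600; S(2,2) = 22.4766
Terminal payoffs V(N, i) = max(K - S_T, 0):
  V(2,0) = 0.000000; V(2,1) = 0.000000; V(2,2) = 23.853379
Backward induction: V(k, i) = exp(-r*dt) * [p * V(k+1, i) + (1-p) * V(k+1, i+1)]; then take max(V_cont, immediate exercise) for American.
  V(1,0) = exp(-r*dt) * [p*0.000000 + (1-p)*0.000000] = 0.000000; exercise = 0.000000; V(1,0) = max -> 0.000000
  V(1,1) = exp(-r*dt) * [p*0.000000 + (1-p)*23.853379] = 12.516247; exercise = 12.853376; V(1,1) = max -> 12.853376
  V(0,0) = exp(-r*dt) * [p*0.000000 + (1-p)*12.853376] = 6.744371; exercise = 0.000000; V(0,0) = max -> 6.744371


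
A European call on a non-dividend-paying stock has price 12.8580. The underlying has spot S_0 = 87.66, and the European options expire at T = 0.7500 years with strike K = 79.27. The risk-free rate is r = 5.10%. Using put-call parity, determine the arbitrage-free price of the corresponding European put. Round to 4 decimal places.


Answer: Put price = 1.4932

Derivation:
Put-call parity: C - P = S_0 * exp(-qT) - K * exp(-rT).
S_0 * exp(-qT) = 87.6600 * 1.00000000 = 87.66000000
K * exp(-rT) = 79.2700 * 0.96247229 = 76.29517865
P = C - S*exp(-qT) + K*exp(-rT)
P = 12.8580 - 87.66000000 + 76.29517865 = 1.4932


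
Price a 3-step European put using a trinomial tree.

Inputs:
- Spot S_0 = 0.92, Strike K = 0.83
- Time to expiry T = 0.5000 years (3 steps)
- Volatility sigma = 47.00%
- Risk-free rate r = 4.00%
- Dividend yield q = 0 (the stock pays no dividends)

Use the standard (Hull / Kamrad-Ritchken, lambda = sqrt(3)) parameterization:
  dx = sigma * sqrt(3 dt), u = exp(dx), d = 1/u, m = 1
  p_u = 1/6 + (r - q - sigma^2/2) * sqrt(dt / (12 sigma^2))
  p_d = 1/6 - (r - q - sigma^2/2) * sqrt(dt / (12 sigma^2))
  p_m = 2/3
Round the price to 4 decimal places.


dt = T/N = 0.166667; dx = sigma*sqrt(3*dt) = 0.332340
u = exp(dx) = 1.394227; d = 1/u = 0.717243
p_u = 0.149002, p_m = 0.666667, p_d = 0.184332
Discount per step: exp(-r*dt) = 0.993356
Stock lattice S(k, j) with j the centered position index:
  k=0: S(0,+0) = 0.9200
  k=1: S(1,-1) = 0.6599; S(1,+0) = 0.9200; S(1,+1) = 1.2827
  k=2: S(2,-2) = 0.4733; S(2,-1) = 0.6599; S(2,+0) = 0.9200; S(2,+1) = 1.2827; S(2,+2) = 1.7884
  k=3: S(3,-3) = 0.3395; S(3,-2) = 0.4733; S(3,-1) = 0.6599; S(3,+0) = 0.9200; S(3,+1) = 1.2827; S(3,+2) = 1.7884; S(3,+3) = 2.4934
Terminal payoffs V(N, j) = max(K - S_T, 0):
  V(3,-3) = 0.490541; V(3,-2) = 0.356717; V(3,-1) = 0.170136; V(3,+0) = 0.000000; V(3,+1) = 0.000000; V(3,+2) = 0.000000; V(3,+3) = 0.000000
Backward induction: V(k, j) = exp(-r*dt) * [p_u * V(k+1, j+1) + p_m * V(k+1, j) + p_d * V(k+1, j-1)]
  V(2,-2) = exp(-r*dt) * [p_u*0.170136 + p_m*0.356717 + p_d*0.490541] = 0.351235
  V(2,-1) = exp(-r*dt) * [p_u*0.000000 + p_m*0.170136 + p_d*0.356717] = 0.177988
  V(2,+0) = exp(-r*dt) * [p_u*0.000000 + p_m*0.000000 + p_d*0.170136] = 0.031153
  V(2,+1) = exp(-r*dt) * [p_u*0.000000 + p_m*0.000000 + p_d*0.000000] = 0.000000
  V(2,+2) = exp(-r*dt) * [p_u*0.000000 + p_m*0.000000 + p_d*0.000000] = 0.000000
  V(1,-1) = exp(-r*dt) * [p_u*0.031153 + p_m*0.177988 + p_d*0.351235] = 0.186795
  V(1,+0) = exp(-r*dt) * [p_u*0.000000 + p_m*0.031153 + p_d*0.177988] = 0.053222
  V(1,+1) = exp(-r*dt) * [p_u*0.000000 + p_m*0.000000 + p_d*0.031153] = 0.005704
  V(0,+0) = exp(-r*dt) * [p_u*0.005704 + p_m*0.053222 + p_d*0.186795] = 0.070293

Answer: Price = V(0,0) = 0.0703


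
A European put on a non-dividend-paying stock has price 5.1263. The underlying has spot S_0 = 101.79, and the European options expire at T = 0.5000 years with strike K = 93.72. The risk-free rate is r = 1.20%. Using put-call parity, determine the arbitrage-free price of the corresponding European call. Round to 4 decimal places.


Put-call parity: C - P = S_0 * exp(-qT) - K * exp(-rT).
S_0 * exp(-qT) = 101.7900 * 1.00000000 = 101.79000000
K * exp(-rT) = 93.7200 * 0.99401796 = 93.15936359
C = P + S*exp(-qT) - K*exp(-rT)
C = 5.1263 + 101.79000000 - 93.15936359 = 13.7569

Answer: Call price = 13.7569


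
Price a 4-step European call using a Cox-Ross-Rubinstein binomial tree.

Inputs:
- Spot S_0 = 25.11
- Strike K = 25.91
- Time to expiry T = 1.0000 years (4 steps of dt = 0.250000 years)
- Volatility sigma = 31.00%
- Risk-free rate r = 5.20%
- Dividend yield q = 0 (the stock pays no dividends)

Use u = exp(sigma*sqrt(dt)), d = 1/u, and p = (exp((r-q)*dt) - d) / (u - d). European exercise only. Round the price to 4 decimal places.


Answer: Price = V(0,0) = 3.2683

Derivation:
dt = T/N = 0.250000
u = exp(sigma*sqrt(dt)) = 1.167658; d = 1/u = 0.856415
p = (exp((r-q)*dt) - d) / (u - d) = 0.503368
Discount per step: exp(-r*dt) = 0.987084
Stock lattice S(k, i) with i counting down-moves:
  k=0: S(0,0) = 25.1100
  k=1: S(1,0) = 29.3199; S(1,1) = 21.5046
  k=2: S(2,0) = 34.2356; S(2,1) = 25.1100; S(2,2) = 18.4169
  k=3: S(3,0) = 39.9755; S(3,1) = 29.3199; S(3,2) = 21.5046; S(3,3) = 15.7725
  k=4: S(4,0) = 46.6777; S(4,1) = 34.2356; S(4,2) = 25.1100; S(4,3) = 18.4169; S(4,4) = 13.5078
Terminal payoffs V(N, i) = max(S_T - K, 0):
  V(4,0) = 20.767683; V(4,1) = 8.325605; V(4,2) = 0.000000; V(4,3) = 0.000000; V(4,4) = 0.000000
Backward induction: V(k, i) = exp(-r*dt) * [p * V(k+1, i) + (1-p) * V(k+1, i+1)].
  V(3,0) = exp(-r*dt) * [p*20.767683 + (1-p)*8.325605] = 14.400126
  V(3,1) = exp(-r*dt) * [p*8.325605 + (1-p)*0.000000] = 4.136715
  V(3,2) = exp(-r*dt) * [p*0.000000 + (1-p)*0.000000] = 0.000000
  V(3,3) = exp(-r*dt) * [p*0.000000 + (1-p)*0.000000] = 0.000000
  V(2,0) = exp(-r*dt) * [p*14.400126 + (1-p)*4.136715] = 9.182833
  V(2,1) = exp(-r*dt) * [p*4.136715 + (1-p)*0.000000] = 2.055396
  V(2,2) = exp(-r*dt) * [p*0.000000 + (1-p)*0.000000] = 0.000000
  V(1,0) = exp(-r*dt) * [p*9.182833 + (1-p)*2.055396] = 5.570235
  V(1,1) = exp(-r*dt) * [p*2.055396 + (1-p)*0.000000] = 1.021258
  V(0,0) = exp(-r*dt) * [p*5.570235 + (1-p)*1.021258] = 3.268302


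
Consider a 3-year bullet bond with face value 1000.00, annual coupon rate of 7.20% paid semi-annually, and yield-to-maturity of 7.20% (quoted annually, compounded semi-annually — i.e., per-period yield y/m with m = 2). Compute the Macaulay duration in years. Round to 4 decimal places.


Answer: Macaulay duration = 2.7511 years

Derivation:
Coupon per period c = face * coupon_rate / m = 36.000000
Periods per year m = 2; per-period yield y/m = 0.036000
Number of cashflows N = 6
Cashflows (t years, CF_t, discount factor 1/(1+y/m)^(m*t), PV):
  t = 0.5000: CF_t = 36.000000, DF = 0.965251, PV = 34.749035
  t = 1.0000: CF_t = 36.000000, DF = 0.931709, PV = 33.541539
  t = 1.5000: CF_t = 36.000000, DF = 0.899333, PV = 32.376003
  t = 2.0000: CF_t = 36.000000, DF = 0.868082, PV = 31.250968
  t = 2.5000: CF_t = 36.000000, DF = 0.837917, PV = 30.165027
  t = 3.0000: CF_t = 1036.000000, DF = 0.808801, PV = 837.917427
Price P = sum_t PV_t = 1000.000000
Macaulay numerator sum_t t * PV_t:
  t * PV_t at t = 0.5000: 17.374517
  t * PV_t at t = 1.0000: 33.541539
  t * PV_t at t = 1.5000: 48.564005
  t * PV_t at t = 2.0000: 62.501937
  t * PV_t at t = 2.5000: 75.412568
  t * PV_t at t = 3.0000: 2513.752281
Macaulay duration D = (sum_t t * PV_t) / P = 2751.146848 / 1000.000000 = 2.751147


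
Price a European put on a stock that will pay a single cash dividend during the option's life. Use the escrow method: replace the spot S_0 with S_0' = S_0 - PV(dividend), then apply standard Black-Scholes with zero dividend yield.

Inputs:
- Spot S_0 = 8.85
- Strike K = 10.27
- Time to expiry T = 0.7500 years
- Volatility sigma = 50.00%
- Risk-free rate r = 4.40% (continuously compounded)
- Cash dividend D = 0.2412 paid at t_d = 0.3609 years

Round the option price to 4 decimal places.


PV(D) = D * exp(-r * t_d) = 0.2412 * 0.98424582 = 0.23740009
S_0' = S_0 - PV(D) = 8.8500 - 0.23740009 = 8.61259991
d1 = (ln(S_0'/K) + (r + sigma^2/2)*T) / (sigma*sqrt(T)) = -0.11373982
d2 = d1 - sigma*sqrt(T) = -0.54675252
exp(-rT) = 0.96753856
N(-d1) = 0.54527798; N(-d2) = 0.70772562
P = K * exp(-rT) * N(-d2) - S_0' * N(-d1) = 10.2700 * 0.96753856 * 0.70772562 - 8.61259991 * 0.54527798 = 2.3361

Answer: Price = 2.3361


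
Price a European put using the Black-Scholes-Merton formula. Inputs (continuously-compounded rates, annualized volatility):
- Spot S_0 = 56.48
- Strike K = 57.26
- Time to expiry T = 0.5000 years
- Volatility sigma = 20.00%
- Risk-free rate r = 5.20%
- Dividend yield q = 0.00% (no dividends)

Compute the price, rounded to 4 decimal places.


Answer: Price = 2.8316

Derivation:
d1 = (ln(S/K) + (r - q + 0.5*sigma^2) * T) / (sigma * sqrt(T)) = 0.15757375
d2 = d1 - sigma * sqrt(T) = 0.01615239
exp(-rT) = 0.97433509; exp(-qT) = 1.00000000
P = K * exp(-rT) * N(-d2) - S_0 * exp(-qT) * N(-d1)
N(-d1) = 0.43739634; N(-d2) = 0.49355641
P = 57.2600 * 0.97433509 * 0.49355641 - 56.4800 * 1.00000000 * 0.43739634 = 2.8316


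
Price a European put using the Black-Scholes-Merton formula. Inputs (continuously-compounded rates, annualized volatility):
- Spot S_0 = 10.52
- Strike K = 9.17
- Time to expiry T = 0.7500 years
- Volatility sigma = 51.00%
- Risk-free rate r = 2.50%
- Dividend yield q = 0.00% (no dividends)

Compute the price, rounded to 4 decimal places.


Answer: Price = 1.0491

Derivation:
d1 = (ln(S/K) + (r - q + 0.5*sigma^2) * T) / (sigma * sqrt(T)) = 0.57424485
d2 = d1 - sigma * sqrt(T) = 0.13257190
exp(-rT) = 0.98142469; exp(-qT) = 1.00000000
P = K * exp(-rT) * N(-d2) - S_0 * exp(-qT) * N(-d1)
N(-d1) = 0.28290106; N(-d2) = 0.44726598
P = 9.1700 * 0.98142469 * 0.44726598 - 10.5200 * 1.00000000 * 0.28290106 = 1.0491


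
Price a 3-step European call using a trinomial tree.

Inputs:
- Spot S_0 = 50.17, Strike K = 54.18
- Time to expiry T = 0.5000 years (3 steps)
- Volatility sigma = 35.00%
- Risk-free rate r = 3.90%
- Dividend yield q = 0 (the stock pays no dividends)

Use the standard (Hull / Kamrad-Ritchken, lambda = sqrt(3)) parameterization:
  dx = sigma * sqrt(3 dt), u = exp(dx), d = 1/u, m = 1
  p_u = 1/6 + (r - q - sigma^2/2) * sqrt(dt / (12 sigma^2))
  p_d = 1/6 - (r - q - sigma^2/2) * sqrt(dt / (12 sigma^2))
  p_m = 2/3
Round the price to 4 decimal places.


dt = T/N = 0.166667; dx = sigma*sqrt(3*dt) = 0.247487
u = exp(dx) = 1.280803; d = 1/u = 0.780760
p_u = 0.159175, p_m = 0.666667, p_d = 0.174159
Discount per step: exp(-r*dt) = 0.993521
Stock lattice S(k, j) with j the centered position index:
  k=0: S(0,+0) = 50.1700
  k=1: S(1,-1) = 39.1707; S(1,+0) = 50.1700; S(1,+1) = 64.2579
  k=2: S(2,-2) = 30.5829; S(2,-1) = 39.1707; S(2,+0) = 50.1700; S(2,+1) = 64.2579; S(2,+2) = 82.3017
  k=3: S(3,-3) = 23.8779; S(3,-2) = 30.5829; S(3,-1) = 39.1707; S(3,+0) = 50.1700; S(3,+1) = 64.2579; S(3,+2) = 82.3017; S(3,+3) = 105.4123
Terminal payoffs V(N, j) = max(S_T - K, 0):
  V(3,-3) = 0.000000; V(3,-2) = 0.000000; V(3,-1) = 0.000000; V(3,+0) = 0.000000; V(3,+1) = 10.077896; V(3,+2) = 28.121718; V(3,+3) = 51.232303
Backward induction: V(k, j) = exp(-r*dt) * [p_u * V(k+1, j+1) + p_m * V(k+1, j) + p_d * V(k+1, j-1)]
  V(2,-2) = exp(-r*dt) * [p_u*0.000000 + p_m*0.000000 + p_d*0.000000] = 0.000000
  V(2,-1) = exp(-r*dt) * [p_u*0.000000 + p_m*0.000000 + p_d*0.000000] = 0.000000
  V(2,+0) = exp(-r*dt) * [p_u*10.077896 + p_m*0.000000 + p_d*0.000000] = 1.593753
  V(2,+1) = exp(-r*dt) * [p_u*28.121718 + p_m*10.077896 + p_d*0.000000] = 11.122333
  V(2,+2) = exp(-r*dt) * [p_u*51.232303 + p_m*28.121718 + p_d*10.077896] = 28.472179
  V(1,-1) = exp(-r*dt) * [p_u*1.593753 + p_m*0.000000 + p_d*0.000000] = 0.252042
  V(1,+0) = exp(-r*dt) * [p_u*11.122333 + p_m*1.593753 + p_d*0.000000] = 2.814542
  V(1,+1) = exp(-r*dt) * [p_u*28.472179 + p_m*11.122333 + p_d*1.593753] = 12.145303
  V(0,+0) = exp(-r*dt) * [p_u*12.145303 + p_m*2.814542 + p_d*0.252042] = 3.828515

Answer: Price = V(0,0) = 3.8285


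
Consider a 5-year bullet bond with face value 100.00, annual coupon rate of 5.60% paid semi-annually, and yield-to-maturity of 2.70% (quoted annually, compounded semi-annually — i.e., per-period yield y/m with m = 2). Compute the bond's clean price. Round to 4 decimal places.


Answer: Price = 113.4791

Derivation:
Coupon per period c = face * coupon_rate / m = 2.800000
Periods per year m = 2; per-period yield y/m = 0.013500
Number of cashflows N = 10
Cashflows (t years, CF_t, discount factor 1/(1+y/m)^(m*t), PV):
  t = 0.5000: CF_t = 2.800000, DF = 0.986680, PV = 2.762704
  t = 1.0000: CF_t = 2.800000, DF = 0.973537, PV = 2.725904
  t = 1.5000: CF_t = 2.800000, DF = 0.960569, PV = 2.689594
  t = 2.0000: CF_t = 2.800000, DF = 0.947774, PV = 2.653768
  t = 2.5000: CF_t = 2.800000, DF = 0.935150, PV = 2.618420
  t = 3.0000: CF_t = 2.800000, DF = 0.922694, PV = 2.583542
  t = 3.5000: CF_t = 2.800000, DF = 0.910403, PV = 2.549129
  t = 4.0000: CF_t = 2.800000, DF = 0.898276, PV = 2.515174
  t = 4.5000: CF_t = 2.800000, DF = 0.886311, PV = 2.481671
  t = 5.0000: CF_t = 102.800000, DF = 0.874505, PV = 89.899150
Price P = sum_t PV_t = 113.479055


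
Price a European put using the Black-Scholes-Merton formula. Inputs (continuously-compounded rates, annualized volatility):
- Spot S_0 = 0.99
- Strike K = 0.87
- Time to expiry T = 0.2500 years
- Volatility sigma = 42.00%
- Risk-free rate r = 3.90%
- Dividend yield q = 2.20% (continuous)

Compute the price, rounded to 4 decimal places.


d1 = (ln(S/K) + (r - q + 0.5*sigma^2) * T) / (sigma * sqrt(T)) = 0.74053205
d2 = d1 - sigma * sqrt(T) = 0.53053205
exp(-rT) = 0.99029738; exp(-qT) = 0.99451510
P = K * exp(-rT) * N(-d2) - S_0 * exp(-qT) * N(-d1)
N(-d1) = 0.22948861; N(-d2) = 0.29787155
P = 0.8700 * 0.99029738 * 0.29787155 - 0.9900 * 0.99451510 * 0.22948861 = 0.0307

Answer: Price = 0.0307


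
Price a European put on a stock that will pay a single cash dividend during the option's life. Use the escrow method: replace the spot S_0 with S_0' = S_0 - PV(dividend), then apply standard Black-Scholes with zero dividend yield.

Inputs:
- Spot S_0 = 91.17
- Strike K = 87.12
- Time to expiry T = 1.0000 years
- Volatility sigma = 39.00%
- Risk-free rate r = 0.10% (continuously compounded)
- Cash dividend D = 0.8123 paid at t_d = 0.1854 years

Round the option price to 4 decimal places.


PV(D) = D * exp(-r * t_d) = 0.8123 * 0.99981462 = 0.81214941
S_0' = S_0 - PV(D) = 91.1700 - 0.81214941 = 90.35785059
d1 = (ln(S_0'/K) + (r + sigma^2/2)*T) / (sigma*sqrt(T)) = 0.29113186
d2 = d1 - sigma*sqrt(T) = -0.09886814
exp(-rT) = 0.99900050
N(-d1) = 0.38547524; N(-d2) = 0.53937852
P = K * exp(-rT) * N(-d2) - S_0' * N(-d1) = 87.1200 * 0.99900050 * 0.53937852 - 90.35785059 * 0.38547524 = 12.1130

Answer: Price = 12.1130


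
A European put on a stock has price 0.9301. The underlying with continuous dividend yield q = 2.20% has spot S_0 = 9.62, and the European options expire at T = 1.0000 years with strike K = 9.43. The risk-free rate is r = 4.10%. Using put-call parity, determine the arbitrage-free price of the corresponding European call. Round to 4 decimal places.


Put-call parity: C - P = S_0 * exp(-qT) - K * exp(-rT).
S_0 * exp(-qT) = 9.6200 * 0.97824024 = 9.41067106
K * exp(-rT) = 9.4300 * 0.95982913 = 9.05118870
C = P + S*exp(-qT) - K*exp(-rT)
C = 0.9301 + 9.41067106 - 9.05118870 = 1.2896

Answer: Call price = 1.2896


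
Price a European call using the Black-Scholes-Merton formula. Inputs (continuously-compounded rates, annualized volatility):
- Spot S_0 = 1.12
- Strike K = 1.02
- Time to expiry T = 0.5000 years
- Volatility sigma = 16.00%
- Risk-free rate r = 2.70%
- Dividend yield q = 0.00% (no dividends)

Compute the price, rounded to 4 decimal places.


d1 = (ln(S/K) + (r - q + 0.5*sigma^2) * T) / (sigma * sqrt(T)) = 1.00255418
d2 = d1 - sigma * sqrt(T) = 0.88941710
exp(-rT) = 0.98659072; exp(-qT) = 1.00000000
C = S_0 * exp(-qT) * N(d1) - K * exp(-rT) * N(d2)
N(d1) = 0.84196199; N(d2) = 0.81311052
C = 1.1200 * 1.00000000 * 0.84196199 - 1.0200 * 0.98659072 * 0.81311052 = 0.1247

Answer: Price = 0.1247


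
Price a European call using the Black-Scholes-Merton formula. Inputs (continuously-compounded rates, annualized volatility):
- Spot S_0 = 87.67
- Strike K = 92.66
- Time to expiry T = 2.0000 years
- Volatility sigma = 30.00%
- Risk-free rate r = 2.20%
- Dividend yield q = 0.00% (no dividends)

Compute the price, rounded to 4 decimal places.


Answer: Price = 14.3169

Derivation:
d1 = (ln(S/K) + (r - q + 0.5*sigma^2) * T) / (sigma * sqrt(T)) = 0.18536306
d2 = d1 - sigma * sqrt(T) = -0.23890101
exp(-rT) = 0.95695396; exp(-qT) = 1.00000000
C = S_0 * exp(-qT) * N(d1) - K * exp(-rT) * N(d2)
N(d1) = 0.57352786; N(d2) = 0.40559117
C = 87.6700 * 1.00000000 * 0.57352786 - 92.6600 * 0.95695396 * 0.40559117 = 14.3169
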